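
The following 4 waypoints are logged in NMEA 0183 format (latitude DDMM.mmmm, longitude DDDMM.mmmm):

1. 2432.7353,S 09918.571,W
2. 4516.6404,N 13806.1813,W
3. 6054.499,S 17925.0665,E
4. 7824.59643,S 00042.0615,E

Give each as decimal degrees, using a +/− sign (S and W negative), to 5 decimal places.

Point 1:
  Lat: split at 2 digits → 24° and 32.7353′; 24 + 32.7353/60 = 24.545588
  hemisphere S, so the sign is −
  λ: split at 3 digits → 099° and 18.571′; 99 + 18.571/60 = 99.309517
  W → negative
Point 2:
  Lat: split at 2 digits → 45° and 16.6404′; 45 + 16.6404/60 = 45.277340
  N → positive
  λ: split at 3 digits → 138° and 6.1813′; 138 + 6.1813/60 = 138.103022
  W → negative
Point 3:
  Lat: split at 2 digits → 60° and 54.499′; 60 + 54.499/60 = 60.908317
  S ⇒ negate
  Longitude: split at 3 digits → 179° and 25.0665′; 179 + 25.0665/60 = 179.417775
  E → positive
Point 4:
  Latitude: degrees = first 2 digits = 78, minutes = 24.59643; 78 + 24.59643/60 = 78.409941
  hemisphere S, so the sign is −
  λ: degrees = first 3 digits = 0, minutes = 42.0615; 0 + 42.0615/60 = 0.701025
  E ⇒ keep positive

1. -24.54559, -99.30952
2. 45.27734, -138.10302
3. -60.90832, 179.41778
4. -78.40994, 0.70103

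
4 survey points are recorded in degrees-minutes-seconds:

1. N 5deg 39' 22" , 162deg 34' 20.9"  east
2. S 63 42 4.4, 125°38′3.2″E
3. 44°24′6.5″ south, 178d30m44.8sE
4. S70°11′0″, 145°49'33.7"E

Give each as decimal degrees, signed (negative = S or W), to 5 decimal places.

Point 1:
  Latitude: 5° + 39/60 + 22/3600 = 5 + 0.650000 + 0.006111 = 5.656111
  N ⇒ keep positive
  λ: 34′ + 20.9″ = 34.34833′; 162 + 34.34833/60 = 162.572472
  E ⇒ keep positive
Point 2:
  φ: 42′ + 4.4″ = 42.07333′; 63 + 42.07333/60 = 63.701222
  S ⇒ negate
  Lon: 125° + 38/60 + 3.2/3600 = 125 + 0.633333 + 0.000889 = 125.634222
  E ⇒ keep positive
Point 3:
  Latitude: 24′ + 6.5″ = 24.10833′; 44 + 24.10833/60 = 44.401806
  hemisphere S, so the sign is −
  Longitude: 30′ + 44.8″ = 30.74667′; 178 + 30.74667/60 = 178.512444
  E ⇒ keep positive
Point 4:
  Latitude: 11′ + 0″ = 11.00000′; 70 + 11.00000/60 = 70.183333
  hemisphere S, so the sign is −
  Lon: 49′ + 33.7″ = 49.56167′; 145 + 49.56167/60 = 145.826028
  E → positive

1. 5.65611, 162.57247
2. -63.70122, 125.63422
3. -44.40181, 178.51244
4. -70.18333, 145.82603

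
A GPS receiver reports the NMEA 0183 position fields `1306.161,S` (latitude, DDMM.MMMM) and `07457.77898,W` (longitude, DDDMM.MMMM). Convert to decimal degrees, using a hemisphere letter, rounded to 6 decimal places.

13.102683° S, 74.962983° W

Latitude: split at 2 digits → 13° and 6.161′; 13 + 6.161/60 = 13.1026833
Lon: split at 3 digits → 074° and 57.77898′; 74 + 57.77898/60 = 74.9629830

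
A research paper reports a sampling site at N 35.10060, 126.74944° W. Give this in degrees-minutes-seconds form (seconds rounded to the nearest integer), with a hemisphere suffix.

Lat: 0.100600° → 6.03600′; 0.03600 × 60 = 2.16″
Longitude: 0.749440 × 60 = 44.96640′ → 44′, remainder × 60 = 57.98″

35°06′2″ N, 126°44′58″ W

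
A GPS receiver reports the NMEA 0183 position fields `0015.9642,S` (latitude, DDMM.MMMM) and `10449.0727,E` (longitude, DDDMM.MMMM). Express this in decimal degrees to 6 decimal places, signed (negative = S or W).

-0.266070, 104.817878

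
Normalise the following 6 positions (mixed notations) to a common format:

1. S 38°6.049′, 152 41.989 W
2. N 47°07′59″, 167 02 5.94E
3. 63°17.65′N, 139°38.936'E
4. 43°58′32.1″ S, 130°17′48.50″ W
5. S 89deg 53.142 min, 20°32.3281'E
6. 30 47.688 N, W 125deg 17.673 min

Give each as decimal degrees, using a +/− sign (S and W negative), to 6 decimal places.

1. -38.100817, -152.699817
2. 47.133056, 167.034983
3. 63.294167, 139.648933
4. -43.975583, -130.296806
5. -89.885700, 20.538802
6. 30.794800, -125.294550

Point 1:
  Latitude: 38 + 6.049/60 = 38.1008167
  hemisphere S, so the sign is −
  Longitude: 152 + 41.989/60 = 152.6998167
  hemisphere W, so the sign is −
Point 2:
  Lat: 7′ + 59″ = 7.98333′; 47 + 7.98333/60 = 47.1330556
  N ⇒ keep positive
  λ: 167 + 2/60 + 5.94/3600 = 167.0349833
  E → positive
Point 3:
  φ: 63 + 17.65/60 = 63.2941667
  N ⇒ keep positive
  Longitude: 38.936′ = 0.648933°; total 139.6489333
  E → positive
Point 4:
  φ: 58′ + 32.1″ = 58.53500′; 43 + 58.53500/60 = 43.9755833
  S → negative
  λ: 130° + 17/60 + 48.5/3600 = 130 + 0.283333 + 0.013472 = 130.2968056
  W ⇒ negate
Point 5:
  Latitude: 89 + 53.142/60 = 89.8857000
  S ⇒ negate
  Lon: 20 + 32.3281/60 = 20.5388017
  E ⇒ keep positive
Point 6:
  Latitude: 47.688′ = 0.794800°; total 30.7948000
  N ⇒ keep positive
  Longitude: 125 + 17.673/60 = 125.2945500
  hemisphere W, so the sign is −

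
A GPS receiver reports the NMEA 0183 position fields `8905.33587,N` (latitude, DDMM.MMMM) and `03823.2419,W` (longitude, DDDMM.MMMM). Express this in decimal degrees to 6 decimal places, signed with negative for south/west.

89.088931, -38.387365

φ: split at 2 digits → 89° and 5.33587′; 89 + 5.33587/60 = 89.0889312
N ⇒ keep positive
Lon: degrees = first 3 digits = 38, minutes = 23.2419; 38 + 23.2419/60 = 38.3873650
hemisphere W, so the sign is −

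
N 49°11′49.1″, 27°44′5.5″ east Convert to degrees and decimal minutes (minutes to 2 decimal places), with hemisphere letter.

Lat: 11 + 49.1/60 = 11.8183′
λ: 44 + 5.5/60 = 44.0917′

49° 11.82′ N, 27° 44.09′ E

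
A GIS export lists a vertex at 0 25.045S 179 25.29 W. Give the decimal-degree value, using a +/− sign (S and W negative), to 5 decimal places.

φ: 25.045′ = 0.417417°; total 0.417417
S → negative
Lon: 25.29′ = 0.421500°; total 179.421500
W ⇒ negate

-0.41742, -179.42150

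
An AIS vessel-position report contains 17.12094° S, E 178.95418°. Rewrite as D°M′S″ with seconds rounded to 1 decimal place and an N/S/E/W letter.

φ: 0.120940° → 7.25640′; 0.25640 × 60 = 15.384″
Longitude: 0.954180 × 60 = 57.25080′ → 57′, remainder × 60 = 15.048″

17°07′15.4″ S, 178°57′15.0″ E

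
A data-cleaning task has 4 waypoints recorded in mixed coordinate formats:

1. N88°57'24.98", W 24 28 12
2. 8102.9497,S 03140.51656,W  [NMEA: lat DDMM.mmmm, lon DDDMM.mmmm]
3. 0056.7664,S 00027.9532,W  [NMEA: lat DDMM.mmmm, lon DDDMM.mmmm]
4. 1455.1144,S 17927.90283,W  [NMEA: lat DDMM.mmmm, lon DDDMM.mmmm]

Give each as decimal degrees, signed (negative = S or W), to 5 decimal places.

Point 1:
  φ: 88° + 57/60 + 24.98/3600 = 88 + 0.950000 + 0.006939 = 88.956939
  N → positive
  λ: 28′ + 12″ = 28.20000′; 24 + 28.20000/60 = 24.470000
  W ⇒ negate
Point 2:
  φ: degrees = first 2 digits = 81, minutes = 2.9497; 81 + 2.9497/60 = 81.049162
  S ⇒ negate
  Longitude: split at 3 digits → 031° and 40.51656′; 31 + 40.51656/60 = 31.675276
  W → negative
Point 3:
  Lat: split at 2 digits → 00° and 56.7664′; 0 + 56.7664/60 = 0.946107
  S → negative
  λ: split at 3 digits → 000° and 27.9532′; 0 + 27.9532/60 = 0.465887
  hemisphere W, so the sign is −
Point 4:
  φ: split at 2 digits → 14° and 55.1144′; 14 + 55.1144/60 = 14.918573
  S ⇒ negate
  λ: degrees = first 3 digits = 179, minutes = 27.90283; 179 + 27.90283/60 = 179.465047
  hemisphere W, so the sign is −

1. 88.95694, -24.47000
2. -81.04916, -31.67528
3. -0.94611, -0.46589
4. -14.91857, -179.46505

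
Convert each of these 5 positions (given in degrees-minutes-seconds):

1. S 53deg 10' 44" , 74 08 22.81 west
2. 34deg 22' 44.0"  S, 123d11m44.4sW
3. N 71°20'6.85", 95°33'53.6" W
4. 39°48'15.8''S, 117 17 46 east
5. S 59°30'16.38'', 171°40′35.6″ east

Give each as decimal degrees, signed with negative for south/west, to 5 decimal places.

1. -53.17889, -74.13967
2. -34.37889, -123.19567
3. 71.33524, -95.56489
4. -39.80439, 117.29611
5. -59.50455, 171.67656

Point 1:
  Lat: 10′ + 44″ = 10.73333′; 53 + 10.73333/60 = 53.178889
  S → negative
  Lon: 74 + 8/60 + 22.81/3600 = 74.139669
  W ⇒ negate
Point 2:
  φ: 22′ + 44″ = 22.73333′; 34 + 22.73333/60 = 34.378889
  hemisphere S, so the sign is −
  Longitude: 123° + 11/60 + 44.4/3600 = 123 + 0.183333 + 0.012333 = 123.195667
  hemisphere W, so the sign is −
Point 3:
  Lat: 71° + 20/60 + 6.85/3600 = 71 + 0.333333 + 0.001903 = 71.335236
  N ⇒ keep positive
  λ: 95° + 33/60 + 53.6/3600 = 95 + 0.550000 + 0.014889 = 95.564889
  W ⇒ negate
Point 4:
  Lat: 39° + 48/60 + 15.8/3600 = 39 + 0.800000 + 0.004389 = 39.804389
  S ⇒ negate
  Longitude: 117° + 17/60 + 46/3600 = 117 + 0.283333 + 0.012778 = 117.296111
  E → positive
Point 5:
  Latitude: 59° + 30/60 + 16.38/3600 = 59 + 0.500000 + 0.004550 = 59.504550
  S → negative
  Lon: 40′ + 35.6″ = 40.59333′; 171 + 40.59333/60 = 171.676556
  E → positive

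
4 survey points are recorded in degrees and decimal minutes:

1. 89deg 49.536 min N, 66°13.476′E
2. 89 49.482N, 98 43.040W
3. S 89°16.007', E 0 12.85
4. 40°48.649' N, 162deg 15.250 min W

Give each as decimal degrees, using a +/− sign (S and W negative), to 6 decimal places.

1. 89.825600, 66.224600
2. 89.824700, -98.717333
3. -89.266783, 0.214167
4. 40.810817, -162.254167

Point 1:
  Lat: 89 + 49.536/60 = 89.8256000
  N ⇒ keep positive
  Longitude: 66 + 13.476/60 = 66.2246000
  E ⇒ keep positive
Point 2:
  Lat: 89 + 49.482/60 = 89.8247000
  N → positive
  λ: 43.04′ = 0.717333°; total 98.7173333
  W → negative
Point 3:
  Latitude: 16.007′ = 0.266783°; total 89.2667833
  S → negative
  Longitude: 0 + 12.85/60 = 0.2141667
  E ⇒ keep positive
Point 4:
  Lat: 48.649′ = 0.810817°; total 40.8108167
  N ⇒ keep positive
  Lon: 162 + 15.25/60 = 162.2541667
  W ⇒ negate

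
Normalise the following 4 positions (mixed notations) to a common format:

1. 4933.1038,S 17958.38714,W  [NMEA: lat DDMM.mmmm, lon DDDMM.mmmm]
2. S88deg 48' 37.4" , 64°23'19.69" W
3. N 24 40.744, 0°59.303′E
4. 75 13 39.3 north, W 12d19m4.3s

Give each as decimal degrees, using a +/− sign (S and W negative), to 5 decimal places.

1. -49.55173, -179.97312
2. -88.81039, -64.38880
3. 24.67907, 0.98838
4. 75.22758, -12.31786

Point 1:
  φ: degrees = first 2 digits = 49, minutes = 33.1038; 49 + 33.1038/60 = 49.551730
  S → negative
  Longitude: split at 3 digits → 179° and 58.38714′; 179 + 58.38714/60 = 179.973119
  W ⇒ negate
Point 2:
  φ: 88 + 48/60 + 37.4/3600 = 88.810389
  S → negative
  Lon: 64 + 23/60 + 19.69/3600 = 64.388803
  W → negative
Point 3:
  Latitude: 24 + 40.744/60 = 24.679067
  N ⇒ keep positive
  Longitude: 0 + 59.303/60 = 0.988383
  E → positive
Point 4:
  Latitude: 13′ + 39.3″ = 13.65500′; 75 + 13.65500/60 = 75.227583
  N ⇒ keep positive
  λ: 19′ + 4.3″ = 19.07167′; 12 + 19.07167/60 = 12.317861
  hemisphere W, so the sign is −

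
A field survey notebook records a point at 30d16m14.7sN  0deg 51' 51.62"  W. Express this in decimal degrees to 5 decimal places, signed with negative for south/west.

Lat: 16′ + 14.7″ = 16.24500′; 30 + 16.24500/60 = 30.270750
N ⇒ keep positive
Lon: 0° + 51/60 + 51.62/3600 = 0 + 0.850000 + 0.014339 = 0.864339
W → negative

30.27075, -0.86434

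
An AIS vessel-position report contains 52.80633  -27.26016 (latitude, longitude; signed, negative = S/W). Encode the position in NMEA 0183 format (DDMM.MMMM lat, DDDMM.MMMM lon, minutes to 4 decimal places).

5248.3798,N / 02715.6096,W

Lat: minutes = (52.806330 − 52) × 60 = 48.379800
Longitude is negative → W; |value| = 27.260160
Lon: fractional part 0.260160 → 15.609600 minutes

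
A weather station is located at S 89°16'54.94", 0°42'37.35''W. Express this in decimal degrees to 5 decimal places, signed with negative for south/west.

-89.28193, -0.71038

Latitude: 16′ + 54.94″ = 16.91567′; 89 + 16.91567/60 = 89.281928
S → negative
Lon: 0° + 42/60 + 37.35/3600 = 0 + 0.700000 + 0.010375 = 0.710375
W → negative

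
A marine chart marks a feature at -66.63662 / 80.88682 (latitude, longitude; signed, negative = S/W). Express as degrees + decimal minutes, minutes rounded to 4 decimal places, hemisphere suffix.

66° 38.1972′ S, 80° 53.2092′ E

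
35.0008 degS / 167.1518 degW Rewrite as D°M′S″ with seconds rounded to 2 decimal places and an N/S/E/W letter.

35°00′2.88″ S, 167°09′6.48″ W

φ: 0.000800 × 60 = 0.04800′ → 0′, remainder × 60 = 2.8800″
λ: 0.151800° → 9.10800′; 0.10800 × 60 = 6.4800″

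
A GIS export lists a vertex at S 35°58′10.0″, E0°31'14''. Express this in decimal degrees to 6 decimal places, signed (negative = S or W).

-35.969444, 0.520556

Lat: 35° + 58/60 + 10/3600 = 35 + 0.966667 + 0.002778 = 35.9694444
hemisphere S, so the sign is −
λ: 31′ + 14″ = 31.23333′; 0 + 31.23333/60 = 0.5205556
E → positive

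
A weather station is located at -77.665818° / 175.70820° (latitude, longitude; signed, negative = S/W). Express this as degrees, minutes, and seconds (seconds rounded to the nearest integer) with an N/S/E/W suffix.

77°39′57″ S, 175°42′30″ E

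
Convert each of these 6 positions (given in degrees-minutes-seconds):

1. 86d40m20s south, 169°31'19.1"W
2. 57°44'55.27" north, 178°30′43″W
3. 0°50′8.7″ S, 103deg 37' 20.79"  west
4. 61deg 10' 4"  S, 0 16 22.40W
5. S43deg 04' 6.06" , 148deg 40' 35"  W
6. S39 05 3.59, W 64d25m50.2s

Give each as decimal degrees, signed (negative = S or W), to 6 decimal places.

Point 1:
  Latitude: 40′ + 20″ = 40.33333′; 86 + 40.33333/60 = 86.6722222
  S → negative
  Lon: 169° + 31/60 + 19.1/3600 = 169 + 0.516667 + 0.005306 = 169.5219722
  hemisphere W, so the sign is −
Point 2:
  φ: 57 + 44/60 + 55.27/3600 = 57.7486861
  N ⇒ keep positive
  Longitude: 178 + 30/60 + 43/3600 = 178.5119444
  hemisphere W, so the sign is −
Point 3:
  Lat: 0° + 50/60 + 8.7/3600 = 0 + 0.833333 + 0.002417 = 0.8357500
  hemisphere S, so the sign is −
  Longitude: 37′ + 20.79″ = 37.34650′; 103 + 37.34650/60 = 103.6224417
  hemisphere W, so the sign is −
Point 4:
  Latitude: 61° + 10/60 + 4/3600 = 61 + 0.166667 + 0.001111 = 61.1677778
  S → negative
  Lon: 0° + 16/60 + 22.4/3600 = 0 + 0.266667 + 0.006222 = 0.2728889
  W ⇒ negate
Point 5:
  Lat: 43 + 4/60 + 6.06/3600 = 43.0683500
  hemisphere S, so the sign is −
  Lon: 148° + 40/60 + 35/3600 = 148 + 0.666667 + 0.009722 = 148.6763889
  W → negative
Point 6:
  Latitude: 39 + 5/60 + 3.59/3600 = 39.0843306
  S → negative
  λ: 64° + 25/60 + 50.2/3600 = 64 + 0.416667 + 0.013944 = 64.4306111
  W → negative

1. -86.672222, -169.521972
2. 57.748686, -178.511944
3. -0.835750, -103.622442
4. -61.167778, -0.272889
5. -43.068350, -148.676389
6. -39.084331, -64.430611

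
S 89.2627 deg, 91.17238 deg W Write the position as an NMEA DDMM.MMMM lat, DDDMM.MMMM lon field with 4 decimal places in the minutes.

8915.7620,S / 09110.3428,W

φ: 89° + 0.262700 × 60 = 89° 15.762000′
λ: 91° + 0.172380 × 60 = 91° 10.342800′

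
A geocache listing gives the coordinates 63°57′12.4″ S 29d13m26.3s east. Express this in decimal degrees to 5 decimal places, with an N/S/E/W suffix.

Latitude: 63 + 57/60 + 12.4/3600 = 63.953444
Longitude: 29 + 13/60 + 26.3/3600 = 29.223972

63.95344° S, 29.22397° E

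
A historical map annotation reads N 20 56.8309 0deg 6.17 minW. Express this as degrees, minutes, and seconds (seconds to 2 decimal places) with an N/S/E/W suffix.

20°56′49.85″ N, 0°06′10.20″ W

Latitude: 56.83090′ → 56′ and 0.83090 × 60 = 49.8540″
Lon: 6.17000′ → 6′ and 0.17000 × 60 = 10.2000″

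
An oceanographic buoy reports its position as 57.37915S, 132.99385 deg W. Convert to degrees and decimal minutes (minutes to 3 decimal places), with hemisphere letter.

φ: minutes = (57.379150 − 57) × 60 = 22.74900
Lon: fractional part 0.993850 → 59.63100 minutes

57° 22.749′ S, 132° 59.631′ W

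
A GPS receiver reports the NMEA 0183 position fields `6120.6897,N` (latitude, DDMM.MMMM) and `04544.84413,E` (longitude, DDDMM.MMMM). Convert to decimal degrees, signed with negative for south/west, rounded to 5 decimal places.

61.34483, 45.74740

φ: split at 2 digits → 61° and 20.6897′; 61 + 20.6897/60 = 61.344828
N ⇒ keep positive
Longitude: split at 3 digits → 045° and 44.84413′; 45 + 44.84413/60 = 45.747402
E ⇒ keep positive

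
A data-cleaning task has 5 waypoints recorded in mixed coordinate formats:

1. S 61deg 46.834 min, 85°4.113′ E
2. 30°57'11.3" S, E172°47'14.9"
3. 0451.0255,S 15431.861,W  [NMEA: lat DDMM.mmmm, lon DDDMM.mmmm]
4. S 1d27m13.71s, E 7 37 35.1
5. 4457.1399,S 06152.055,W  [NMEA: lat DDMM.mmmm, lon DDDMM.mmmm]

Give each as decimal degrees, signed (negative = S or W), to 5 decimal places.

1. -61.78057, 85.06855
2. -30.95314, 172.78747
3. -4.85043, -154.53102
4. -1.45381, 7.62642
5. -44.95233, -61.86758

Point 1:
  φ: 61 + 46.834/60 = 61.780567
  S → negative
  λ: 85 + 4.113/60 = 85.068550
  E → positive
Point 2:
  Lat: 30 + 57/60 + 11.3/3600 = 30.953139
  S → negative
  Lon: 172° + 47/60 + 14.9/3600 = 172 + 0.783333 + 0.004139 = 172.787472
  E ⇒ keep positive
Point 3:
  φ: degrees = first 2 digits = 4, minutes = 51.0255; 4 + 51.0255/60 = 4.850425
  S → negative
  Lon: split at 3 digits → 154° and 31.861′; 154 + 31.861/60 = 154.531017
  hemisphere W, so the sign is −
Point 4:
  Lat: 27′ + 13.71″ = 27.22850′; 1 + 27.22850/60 = 1.453808
  S ⇒ negate
  Lon: 7 + 37/60 + 35.1/3600 = 7.626417
  E ⇒ keep positive
Point 5:
  φ: degrees = first 2 digits = 44, minutes = 57.1399; 44 + 57.1399/60 = 44.952332
  S ⇒ negate
  λ: degrees = first 3 digits = 61, minutes = 52.055; 61 + 52.055/60 = 61.867583
  W ⇒ negate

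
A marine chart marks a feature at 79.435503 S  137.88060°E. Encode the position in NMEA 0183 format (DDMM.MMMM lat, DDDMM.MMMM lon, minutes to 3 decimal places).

Latitude: fractional part 0.435503 → 26.13018 minutes
Lon: 137° + 0.880600 × 60 = 137° 52.83600′

7926.130,S / 13752.836,E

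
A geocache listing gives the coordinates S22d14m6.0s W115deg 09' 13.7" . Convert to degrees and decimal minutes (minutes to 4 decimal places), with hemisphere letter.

22° 14.1000′ S, 115° 9.2283′ W

Lat: 14 + 6/60 = 14.100000′
Longitude: seconds/60 = 0.22833; minutes = 9 + 0.22833 = 9.228333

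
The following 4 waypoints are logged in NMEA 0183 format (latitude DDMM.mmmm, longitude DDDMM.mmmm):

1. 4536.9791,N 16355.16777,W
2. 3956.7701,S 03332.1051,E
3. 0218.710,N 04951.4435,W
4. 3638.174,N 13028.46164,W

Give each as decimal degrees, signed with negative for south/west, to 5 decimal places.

1. 45.61632, -163.91946
2. -39.94617, 33.53509
3. 2.31183, -49.85739
4. 36.63623, -130.47436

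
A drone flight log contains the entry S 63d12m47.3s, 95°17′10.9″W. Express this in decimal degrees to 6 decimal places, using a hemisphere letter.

63.213139° S, 95.286361° W

Latitude: 63° + 12/60 + 47.3/3600 = 63 + 0.200000 + 0.013139 = 63.2131389
Longitude: 95 + 17/60 + 10.9/3600 = 95.2863611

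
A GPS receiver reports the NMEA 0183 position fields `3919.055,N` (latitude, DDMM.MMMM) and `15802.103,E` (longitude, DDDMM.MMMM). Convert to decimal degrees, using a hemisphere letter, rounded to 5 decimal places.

Lat: degrees = first 2 digits = 39, minutes = 19.055; 39 + 19.055/60 = 39.317583
λ: degrees = first 3 digits = 158, minutes = 2.103; 158 + 2.103/60 = 158.035050

39.31758° N, 158.03505° E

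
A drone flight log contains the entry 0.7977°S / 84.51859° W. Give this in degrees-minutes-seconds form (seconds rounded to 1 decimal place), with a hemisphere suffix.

0°47′51.7″ S, 84°31′6.9″ W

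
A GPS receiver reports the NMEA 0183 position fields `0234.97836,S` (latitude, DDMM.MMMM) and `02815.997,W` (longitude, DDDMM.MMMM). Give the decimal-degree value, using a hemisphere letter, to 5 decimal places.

2.58297° S, 28.26662° W

φ: split at 2 digits → 02° and 34.97836′; 2 + 34.97836/60 = 2.582973
λ: degrees = first 3 digits = 28, minutes = 15.997; 28 + 15.997/60 = 28.266617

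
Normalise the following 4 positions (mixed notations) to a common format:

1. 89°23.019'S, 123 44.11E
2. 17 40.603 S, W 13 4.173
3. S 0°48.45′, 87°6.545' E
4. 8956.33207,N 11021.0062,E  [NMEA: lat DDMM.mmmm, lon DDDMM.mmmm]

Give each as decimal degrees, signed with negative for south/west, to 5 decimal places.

1. -89.38365, 123.73517
2. -17.67672, -13.06955
3. -0.80750, 87.10908
4. 89.93887, 110.35010

Point 1:
  Latitude: 89 + 23.019/60 = 89.383650
  hemisphere S, so the sign is −
  λ: 44.11′ = 0.735167°; total 123.735167
  E → positive
Point 2:
  φ: 40.603′ = 0.676717°; total 17.676717
  S ⇒ negate
  Longitude: 13 + 4.173/60 = 13.069550
  W ⇒ negate
Point 3:
  Latitude: 48.45′ = 0.807500°; total 0.807500
  S ⇒ negate
  Lon: 6.545′ = 0.109083°; total 87.109083
  E ⇒ keep positive
Point 4:
  Lat: degrees = first 2 digits = 89, minutes = 56.33207; 89 + 56.33207/60 = 89.938868
  N → positive
  λ: split at 3 digits → 110° and 21.0062′; 110 + 21.0062/60 = 110.350103
  E ⇒ keep positive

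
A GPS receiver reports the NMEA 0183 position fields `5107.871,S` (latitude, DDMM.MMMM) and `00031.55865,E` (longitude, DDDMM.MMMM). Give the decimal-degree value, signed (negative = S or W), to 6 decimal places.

-51.131183, 0.525978

Lat: split at 2 digits → 51° and 7.871′; 51 + 7.871/60 = 51.1311833
hemisphere S, so the sign is −
λ: degrees = first 3 digits = 0, minutes = 31.55865; 0 + 31.55865/60 = 0.5259775
E ⇒ keep positive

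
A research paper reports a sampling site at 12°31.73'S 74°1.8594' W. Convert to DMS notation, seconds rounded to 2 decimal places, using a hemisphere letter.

12°31′43.80″ S, 74°01′51.56″ W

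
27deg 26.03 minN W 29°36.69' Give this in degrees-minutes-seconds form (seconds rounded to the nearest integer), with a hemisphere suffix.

27°26′2″ N, 29°36′41″ W

Latitude: 26.03000′ → 26′ and 0.03000 × 60 = 1.80″
λ: 36.69000′ → 36′ and 0.69000 × 60 = 41.40″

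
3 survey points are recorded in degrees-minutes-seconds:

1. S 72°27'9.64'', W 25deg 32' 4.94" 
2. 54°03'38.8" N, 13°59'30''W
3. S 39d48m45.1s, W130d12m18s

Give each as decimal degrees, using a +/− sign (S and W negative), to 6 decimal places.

1. -72.452678, -25.534706
2. 54.060778, -13.991667
3. -39.812528, -130.205000

Point 1:
  φ: 72° + 27/60 + 9.64/3600 = 72 + 0.450000 + 0.002678 = 72.4526778
  hemisphere S, so the sign is −
  Lon: 25° + 32/60 + 4.94/3600 = 25 + 0.533333 + 0.001372 = 25.5347056
  hemisphere W, so the sign is −
Point 2:
  φ: 54 + 3/60 + 38.8/3600 = 54.0607778
  N ⇒ keep positive
  Lon: 13° + 59/60 + 30/3600 = 13 + 0.983333 + 0.008333 = 13.9916667
  hemisphere W, so the sign is −
Point 3:
  φ: 39 + 48/60 + 45.1/3600 = 39.8125278
  S ⇒ negate
  Longitude: 12′ + 18″ = 12.30000′; 130 + 12.30000/60 = 130.2050000
  hemisphere W, so the sign is −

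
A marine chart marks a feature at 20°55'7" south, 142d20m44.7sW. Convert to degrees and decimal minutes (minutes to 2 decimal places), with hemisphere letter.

20° 55.12′ S, 142° 20.75′ W

φ: 55 + 7/60 = 55.1167′
Longitude: seconds/60 = 0.74500; minutes = 20 + 0.74500 = 20.7450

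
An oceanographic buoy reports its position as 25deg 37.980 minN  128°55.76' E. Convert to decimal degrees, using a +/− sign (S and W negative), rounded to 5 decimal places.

Lat: 25 + 37.98/60 = 25.633000
N → positive
λ: 55.76′ = 0.929333°; total 128.929333
E ⇒ keep positive

25.63300, 128.92933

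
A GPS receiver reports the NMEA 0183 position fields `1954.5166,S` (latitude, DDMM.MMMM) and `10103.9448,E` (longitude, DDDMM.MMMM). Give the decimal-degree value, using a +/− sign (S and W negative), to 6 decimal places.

-19.908610, 101.065747

Lat: split at 2 digits → 19° and 54.5166′; 19 + 54.5166/60 = 19.9086100
S ⇒ negate
λ: degrees = first 3 digits = 101, minutes = 3.9448; 101 + 3.9448/60 = 101.0657467
E ⇒ keep positive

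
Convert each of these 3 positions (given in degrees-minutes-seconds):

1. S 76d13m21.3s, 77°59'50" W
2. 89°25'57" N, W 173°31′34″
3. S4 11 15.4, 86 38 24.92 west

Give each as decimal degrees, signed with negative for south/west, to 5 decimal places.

1. -76.22258, -77.99722
2. 89.43250, -173.52611
3. -4.18761, -86.64026

Point 1:
  φ: 13′ + 21.3″ = 13.35500′; 76 + 13.35500/60 = 76.222583
  S ⇒ negate
  Lon: 77° + 59/60 + 50/3600 = 77 + 0.983333 + 0.013889 = 77.997222
  hemisphere W, so the sign is −
Point 2:
  Lat: 89° + 25/60 + 57/3600 = 89 + 0.416667 + 0.015833 = 89.432500
  N ⇒ keep positive
  Lon: 173 + 31/60 + 34/3600 = 173.526111
  W ⇒ negate
Point 3:
  Lat: 11′ + 15.4″ = 11.25667′; 4 + 11.25667/60 = 4.187611
  S → negative
  Longitude: 86 + 38/60 + 24.92/3600 = 86.640256
  hemisphere W, so the sign is −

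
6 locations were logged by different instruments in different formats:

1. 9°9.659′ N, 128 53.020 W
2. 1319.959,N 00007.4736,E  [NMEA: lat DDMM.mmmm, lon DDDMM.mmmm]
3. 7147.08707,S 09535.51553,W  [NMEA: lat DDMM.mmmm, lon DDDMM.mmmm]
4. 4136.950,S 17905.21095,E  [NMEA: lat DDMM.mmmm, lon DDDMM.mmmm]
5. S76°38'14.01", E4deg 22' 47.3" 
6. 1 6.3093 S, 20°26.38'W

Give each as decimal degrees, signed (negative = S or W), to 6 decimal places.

Point 1:
  Latitude: 9 + 9.659/60 = 9.1609833
  N ⇒ keep positive
  λ: 128 + 53.02/60 = 128.8836667
  hemisphere W, so the sign is −
Point 2:
  Latitude: split at 2 digits → 13° and 19.959′; 13 + 19.959/60 = 13.3326500
  N → positive
  Lon: degrees = first 3 digits = 0, minutes = 7.4736; 0 + 7.4736/60 = 0.1245600
  E → positive
Point 3:
  Latitude: split at 2 digits → 71° and 47.08707′; 71 + 47.08707/60 = 71.7847845
  S → negative
  λ: degrees = first 3 digits = 95, minutes = 35.51553; 95 + 35.51553/60 = 95.5919255
  hemisphere W, so the sign is −
Point 4:
  φ: split at 2 digits → 41° and 36.95′; 41 + 36.95/60 = 41.6158333
  S ⇒ negate
  Lon: degrees = first 3 digits = 179, minutes = 5.21095; 179 + 5.21095/60 = 179.0868492
  E ⇒ keep positive
Point 5:
  Lat: 76° + 38/60 + 14.01/3600 = 76 + 0.633333 + 0.003892 = 76.6372250
  S → negative
  Lon: 22′ + 47.3″ = 22.78833′; 4 + 22.78833/60 = 4.3798056
  E → positive
Point 6:
  φ: 1 + 6.3093/60 = 1.1051550
  S ⇒ negate
  λ: 26.38′ = 0.439667°; total 20.4396667
  hemisphere W, so the sign is −

1. 9.160983, -128.883667
2. 13.332650, 0.124560
3. -71.784785, -95.591926
4. -41.615833, 179.086849
5. -76.637225, 4.379806
6. -1.105155, -20.439667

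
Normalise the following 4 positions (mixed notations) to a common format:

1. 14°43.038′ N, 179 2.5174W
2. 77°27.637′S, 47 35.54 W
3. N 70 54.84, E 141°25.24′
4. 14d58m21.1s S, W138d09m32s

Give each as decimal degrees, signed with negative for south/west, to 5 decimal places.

1. 14.71730, -179.04196
2. -77.46062, -47.59233
3. 70.91400, 141.42067
4. -14.97253, -138.15889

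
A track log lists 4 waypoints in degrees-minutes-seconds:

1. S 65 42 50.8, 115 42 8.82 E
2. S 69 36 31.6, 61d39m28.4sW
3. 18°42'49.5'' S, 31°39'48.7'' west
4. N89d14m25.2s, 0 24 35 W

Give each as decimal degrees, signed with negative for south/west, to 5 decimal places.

Point 1:
  φ: 42′ + 50.8″ = 42.84667′; 65 + 42.84667/60 = 65.714111
  hemisphere S, so the sign is −
  λ: 115° + 42/60 + 8.82/3600 = 115 + 0.700000 + 0.002450 = 115.702450
  E ⇒ keep positive
Point 2:
  φ: 69° + 36/60 + 31.6/3600 = 69 + 0.600000 + 0.008778 = 69.608778
  hemisphere S, so the sign is −
  λ: 61° + 39/60 + 28.4/3600 = 61 + 0.650000 + 0.007889 = 61.657889
  W ⇒ negate
Point 3:
  φ: 42′ + 49.5″ = 42.82500′; 18 + 42.82500/60 = 18.713750
  S → negative
  λ: 31° + 39/60 + 48.7/3600 = 31 + 0.650000 + 0.013528 = 31.663528
  W ⇒ negate
Point 4:
  Lat: 89° + 14/60 + 25.2/3600 = 89 + 0.233333 + 0.007000 = 89.240333
  N ⇒ keep positive
  λ: 24′ + 35″ = 24.58333′; 0 + 24.58333/60 = 0.409722
  hemisphere W, so the sign is −

1. -65.71411, 115.70245
2. -69.60878, -61.65789
3. -18.71375, -31.66353
4. 89.24033, -0.40972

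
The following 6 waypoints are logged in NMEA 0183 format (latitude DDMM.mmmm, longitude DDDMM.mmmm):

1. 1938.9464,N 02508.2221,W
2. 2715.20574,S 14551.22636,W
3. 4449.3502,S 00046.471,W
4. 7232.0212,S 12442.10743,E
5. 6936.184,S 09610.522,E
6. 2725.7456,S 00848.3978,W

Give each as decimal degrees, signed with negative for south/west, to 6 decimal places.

Point 1:
  Latitude: degrees = first 2 digits = 19, minutes = 38.9464; 19 + 38.9464/60 = 19.6491067
  N ⇒ keep positive
  Longitude: split at 3 digits → 025° and 8.2221′; 25 + 8.2221/60 = 25.1370350
  hemisphere W, so the sign is −
Point 2:
  φ: degrees = first 2 digits = 27, minutes = 15.20574; 27 + 15.20574/60 = 27.2534290
  S ⇒ negate
  λ: split at 3 digits → 145° and 51.22636′; 145 + 51.22636/60 = 145.8537727
  W → negative
Point 3:
  Lat: split at 2 digits → 44° and 49.3502′; 44 + 49.3502/60 = 44.8225033
  S ⇒ negate
  Lon: split at 3 digits → 000° and 46.471′; 0 + 46.471/60 = 0.7745167
  W ⇒ negate
Point 4:
  Latitude: split at 2 digits → 72° and 32.0212′; 72 + 32.0212/60 = 72.5336867
  S → negative
  Longitude: split at 3 digits → 124° and 42.10743′; 124 + 42.10743/60 = 124.7017905
  E ⇒ keep positive
Point 5:
  Latitude: split at 2 digits → 69° and 36.184′; 69 + 36.184/60 = 69.6030667
  S → negative
  Longitude: degrees = first 3 digits = 96, minutes = 10.522; 96 + 10.522/60 = 96.1753667
  E ⇒ keep positive
Point 6:
  Latitude: split at 2 digits → 27° and 25.7456′; 27 + 25.7456/60 = 27.4290933
  hemisphere S, so the sign is −
  λ: degrees = first 3 digits = 8, minutes = 48.3978; 8 + 48.3978/60 = 8.8066300
  W ⇒ negate

1. 19.649107, -25.137035
2. -27.253429, -145.853773
3. -44.822503, -0.774517
4. -72.533687, 124.701791
5. -69.603067, 96.175367
6. -27.429093, -8.806630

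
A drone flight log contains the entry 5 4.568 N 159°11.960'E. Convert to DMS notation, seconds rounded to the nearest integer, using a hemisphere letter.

φ: 4.56800′ → 4′ and 0.56800 × 60 = 34.08″
λ: fractional minutes 0.96000 × 60 = 57.60″

5°04′34″ N, 159°11′58″ E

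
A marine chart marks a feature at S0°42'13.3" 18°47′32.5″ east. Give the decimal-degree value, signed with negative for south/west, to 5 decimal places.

-0.70369, 18.79236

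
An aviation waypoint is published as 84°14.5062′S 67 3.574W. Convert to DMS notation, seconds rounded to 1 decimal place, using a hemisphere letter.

84°14′30.4″ S, 67°03′34.4″ W

φ: 14.50620′ → 14′ and 0.50620 × 60 = 30.372″
λ: 3.57400′ → 3′ and 0.57400 × 60 = 34.440″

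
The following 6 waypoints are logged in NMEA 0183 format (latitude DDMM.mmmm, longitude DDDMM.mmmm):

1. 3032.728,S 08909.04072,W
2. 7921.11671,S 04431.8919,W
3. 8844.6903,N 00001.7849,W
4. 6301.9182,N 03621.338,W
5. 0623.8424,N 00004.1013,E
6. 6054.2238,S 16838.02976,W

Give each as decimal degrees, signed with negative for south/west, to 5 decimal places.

Point 1:
  φ: degrees = first 2 digits = 30, minutes = 32.728; 30 + 32.728/60 = 30.545467
  S → negative
  λ: degrees = first 3 digits = 89, minutes = 9.04072; 89 + 9.04072/60 = 89.150679
  W → negative
Point 2:
  Latitude: split at 2 digits → 79° and 21.11671′; 79 + 21.11671/60 = 79.351945
  hemisphere S, so the sign is −
  λ: split at 3 digits → 044° and 31.8919′; 44 + 31.8919/60 = 44.531532
  W → negative
Point 3:
  Latitude: degrees = first 2 digits = 88, minutes = 44.6903; 88 + 44.6903/60 = 88.744838
  N → positive
  Lon: degrees = first 3 digits = 0, minutes = 1.7849; 0 + 1.7849/60 = 0.029748
  hemisphere W, so the sign is −
Point 4:
  φ: split at 2 digits → 63° and 1.9182′; 63 + 1.9182/60 = 63.031970
  N ⇒ keep positive
  λ: split at 3 digits → 036° and 21.338′; 36 + 21.338/60 = 36.355633
  hemisphere W, so the sign is −
Point 5:
  φ: split at 2 digits → 06° and 23.8424′; 6 + 23.8424/60 = 6.397373
  N → positive
  Longitude: split at 3 digits → 000° and 4.1013′; 0 + 4.1013/60 = 0.068355
  E ⇒ keep positive
Point 6:
  φ: split at 2 digits → 60° and 54.2238′; 60 + 54.2238/60 = 60.903730
  hemisphere S, so the sign is −
  λ: split at 3 digits → 168° and 38.02976′; 168 + 38.02976/60 = 168.633829
  W ⇒ negate

1. -30.54547, -89.15068
2. -79.35195, -44.53153
3. 88.74484, -0.02975
4. 63.03197, -36.35563
5. 6.39737, 0.06836
6. -60.90373, -168.63383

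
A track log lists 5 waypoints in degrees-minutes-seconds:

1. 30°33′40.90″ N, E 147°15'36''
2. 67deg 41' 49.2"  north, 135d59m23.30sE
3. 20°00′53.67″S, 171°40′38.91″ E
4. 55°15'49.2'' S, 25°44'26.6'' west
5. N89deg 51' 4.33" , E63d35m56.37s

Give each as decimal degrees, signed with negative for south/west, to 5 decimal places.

1. 30.56136, 147.26000
2. 67.69700, 135.98981
3. -20.01491, 171.67748
4. -55.26367, -25.74072
5. 89.85120, 63.59899

Point 1:
  φ: 30 + 33/60 + 40.9/3600 = 30.561361
  N ⇒ keep positive
  Lon: 15′ + 36″ = 15.60000′; 147 + 15.60000/60 = 147.260000
  E → positive
Point 2:
  φ: 67 + 41/60 + 49.2/3600 = 67.697000
  N ⇒ keep positive
  Lon: 135° + 59/60 + 23.3/3600 = 135 + 0.983333 + 0.006472 = 135.989806
  E → positive
Point 3:
  Latitude: 20° + 0/60 + 53.67/3600 = 20 + 0.000000 + 0.014908 = 20.014908
  hemisphere S, so the sign is −
  Longitude: 40′ + 38.91″ = 40.64850′; 171 + 40.64850/60 = 171.677475
  E ⇒ keep positive
Point 4:
  Latitude: 15′ + 49.2″ = 15.82000′; 55 + 15.82000/60 = 55.263667
  S → negative
  Lon: 44′ + 26.6″ = 44.44333′; 25 + 44.44333/60 = 25.740722
  hemisphere W, so the sign is −
Point 5:
  Latitude: 51′ + 4.33″ = 51.07217′; 89 + 51.07217/60 = 89.851203
  N → positive
  Lon: 63° + 35/60 + 56.37/3600 = 63 + 0.583333 + 0.015658 = 63.598992
  E → positive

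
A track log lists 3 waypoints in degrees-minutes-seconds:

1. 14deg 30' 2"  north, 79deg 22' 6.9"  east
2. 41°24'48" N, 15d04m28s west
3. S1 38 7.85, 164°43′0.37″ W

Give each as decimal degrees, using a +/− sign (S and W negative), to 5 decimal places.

Point 1:
  Latitude: 14 + 30/60 + 2/3600 = 14.500556
  N ⇒ keep positive
  λ: 79° + 22/60 + 6.9/3600 = 79 + 0.366667 + 0.001917 = 79.368583
  E ⇒ keep positive
Point 2:
  Latitude: 41 + 24/60 + 48/3600 = 41.413333
  N ⇒ keep positive
  Lon: 15° + 4/60 + 28/3600 = 15 + 0.066667 + 0.007778 = 15.074444
  hemisphere W, so the sign is −
Point 3:
  Latitude: 38′ + 7.85″ = 38.13083′; 1 + 38.13083/60 = 1.635514
  S → negative
  Lon: 164 + 43/60 + 0.37/3600 = 164.716769
  hemisphere W, so the sign is −

1. 14.50056, 79.36858
2. 41.41333, -15.07444
3. -1.63551, -164.71677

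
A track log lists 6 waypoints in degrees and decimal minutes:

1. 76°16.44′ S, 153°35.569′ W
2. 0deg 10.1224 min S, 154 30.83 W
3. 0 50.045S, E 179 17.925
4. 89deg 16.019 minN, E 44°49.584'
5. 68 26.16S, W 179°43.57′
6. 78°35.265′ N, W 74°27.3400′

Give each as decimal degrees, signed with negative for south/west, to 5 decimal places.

Point 1:
  Latitude: 76 + 16.44/60 = 76.274000
  S → negative
  Longitude: 153 + 35.569/60 = 153.592817
  W → negative
Point 2:
  Lat: 0 + 10.1224/60 = 0.168707
  hemisphere S, so the sign is −
  Lon: 154 + 30.83/60 = 154.513833
  W ⇒ negate
Point 3:
  φ: 50.045′ = 0.834083°; total 0.834083
  hemisphere S, so the sign is −
  Longitude: 179 + 17.925/60 = 179.298750
  E → positive
Point 4:
  Lat: 89 + 16.019/60 = 89.266983
  N ⇒ keep positive
  Longitude: 44 + 49.584/60 = 44.826400
  E → positive
Point 5:
  Lat: 68 + 26.16/60 = 68.436000
  hemisphere S, so the sign is −
  Lon: 179 + 43.57/60 = 179.726167
  hemisphere W, so the sign is −
Point 6:
  Lat: 35.265′ = 0.587750°; total 78.587750
  N ⇒ keep positive
  Longitude: 27.34′ = 0.455667°; total 74.455667
  W → negative

1. -76.27400, -153.59282
2. -0.16871, -154.51383
3. -0.83408, 179.29875
4. 89.26698, 44.82640
5. -68.43600, -179.72617
6. 78.58775, -74.45567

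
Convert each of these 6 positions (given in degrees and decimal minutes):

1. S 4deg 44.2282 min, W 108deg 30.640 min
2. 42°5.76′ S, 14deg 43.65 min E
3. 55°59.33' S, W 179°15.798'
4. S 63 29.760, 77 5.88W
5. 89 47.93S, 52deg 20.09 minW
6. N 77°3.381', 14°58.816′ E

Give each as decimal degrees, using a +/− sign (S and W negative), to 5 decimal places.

Point 1:
  φ: 4 + 44.2282/60 = 4.737137
  hemisphere S, so the sign is −
  Lon: 108 + 30.64/60 = 108.510667
  W → negative
Point 2:
  Latitude: 5.76′ = 0.096000°; total 42.096000
  hemisphere S, so the sign is −
  Lon: 43.65′ = 0.727500°; total 14.727500
  E ⇒ keep positive
Point 3:
  Latitude: 59.33′ = 0.988833°; total 55.988833
  S → negative
  λ: 15.798′ = 0.263300°; total 179.263300
  hemisphere W, so the sign is −
Point 4:
  Lat: 63 + 29.76/60 = 63.496000
  S → negative
  Longitude: 77 + 5.88/60 = 77.098000
  W → negative
Point 5:
  φ: 47.93′ = 0.798833°; total 89.798833
  S ⇒ negate
  Longitude: 52 + 20.09/60 = 52.334833
  W ⇒ negate
Point 6:
  Latitude: 77 + 3.381/60 = 77.056350
  N → positive
  λ: 14 + 58.816/60 = 14.980267
  E ⇒ keep positive

1. -4.73714, -108.51067
2. -42.09600, 14.72750
3. -55.98883, -179.26330
4. -63.49600, -77.09800
5. -89.79883, -52.33483
6. 77.05635, 14.98027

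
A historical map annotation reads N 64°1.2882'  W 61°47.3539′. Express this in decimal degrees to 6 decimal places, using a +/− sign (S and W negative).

64.021470, -61.789232

Lat: 1.2882′ = 0.021470°; total 64.0214700
N → positive
Lon: 61 + 47.3539/60 = 61.7892317
W → negative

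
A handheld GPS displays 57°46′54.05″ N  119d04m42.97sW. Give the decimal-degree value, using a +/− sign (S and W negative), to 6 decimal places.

57.781681, -119.078603

Lat: 57° + 46/60 + 54.05/3600 = 57 + 0.766667 + 0.015014 = 57.7816806
N → positive
Longitude: 119 + 4/60 + 42.97/3600 = 119.0786028
hemisphere W, so the sign is −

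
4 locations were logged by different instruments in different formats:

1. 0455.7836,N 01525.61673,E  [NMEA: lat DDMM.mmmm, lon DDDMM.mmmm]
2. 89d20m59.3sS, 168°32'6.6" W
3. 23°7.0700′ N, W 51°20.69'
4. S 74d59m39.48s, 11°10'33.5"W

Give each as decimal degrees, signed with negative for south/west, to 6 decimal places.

1. 4.929727, 15.426946
2. -89.349806, -168.535167
3. 23.117833, -51.344833
4. -74.994300, -11.175972

Point 1:
  Lat: split at 2 digits → 04° and 55.7836′; 4 + 55.7836/60 = 4.9297267
  N → positive
  λ: split at 3 digits → 015° and 25.61673′; 15 + 25.61673/60 = 15.4269455
  E → positive
Point 2:
  Lat: 89 + 20/60 + 59.3/3600 = 89.3498056
  S → negative
  Longitude: 32′ + 6.6″ = 32.11000′; 168 + 32.11000/60 = 168.5351667
  W → negative
Point 3:
  Latitude: 23 + 7.07/60 = 23.1178333
  N → positive
  λ: 51 + 20.69/60 = 51.3448333
  W → negative
Point 4:
  φ: 74° + 59/60 + 39.48/3600 = 74 + 0.983333 + 0.010967 = 74.9943000
  S → negative
  Lon: 11° + 10/60 + 33.5/3600 = 11 + 0.166667 + 0.009306 = 11.1759722
  hemisphere W, so the sign is −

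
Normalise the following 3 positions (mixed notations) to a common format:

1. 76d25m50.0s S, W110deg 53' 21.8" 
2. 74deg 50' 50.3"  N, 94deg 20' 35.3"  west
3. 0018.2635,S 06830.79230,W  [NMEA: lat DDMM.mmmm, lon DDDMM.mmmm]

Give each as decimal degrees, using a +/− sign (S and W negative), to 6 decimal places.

Point 1:
  Latitude: 76° + 25/60 + 50/3600 = 76 + 0.416667 + 0.013889 = 76.4305556
  hemisphere S, so the sign is −
  Lon: 110 + 53/60 + 21.8/3600 = 110.8893889
  hemisphere W, so the sign is −
Point 2:
  Lat: 74 + 50/60 + 50.3/3600 = 74.8473056
  N → positive
  λ: 94 + 20/60 + 35.3/3600 = 94.3431389
  W ⇒ negate
Point 3:
  φ: split at 2 digits → 00° and 18.2635′; 0 + 18.2635/60 = 0.3043917
  S → negative
  Lon: split at 3 digits → 068° and 30.7923′; 68 + 30.7923/60 = 68.5132050
  W ⇒ negate

1. -76.430556, -110.889389
2. 74.847306, -94.343139
3. -0.304392, -68.513205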